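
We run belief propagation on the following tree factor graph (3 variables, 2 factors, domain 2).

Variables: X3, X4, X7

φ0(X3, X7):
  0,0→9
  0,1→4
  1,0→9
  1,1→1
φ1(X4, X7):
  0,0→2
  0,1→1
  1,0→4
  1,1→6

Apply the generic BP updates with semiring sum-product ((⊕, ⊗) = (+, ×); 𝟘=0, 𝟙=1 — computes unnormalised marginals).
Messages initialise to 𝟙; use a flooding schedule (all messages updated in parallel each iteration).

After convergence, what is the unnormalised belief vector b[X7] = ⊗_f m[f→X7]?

init: all messages = 𝟙 over 2 values
r1 m[φ0→X3] = [13, 10]
r1 m[φ0→X7] = [18, 5]
r1 m[φ1→X4] = [3, 10]
r1 m[φ1→X7] = [6, 7]
r1 m[X3→φ0] = [1, 1]
r1 m[X4→φ1] = [1, 1]
r1 m[X7→φ0] = [1, 1]
r1 m[X7→φ1] = [1, 1]
r2 m[φ0→X3] = [13, 10]
r2 m[φ0→X7] = [18, 5]
r2 m[φ1→X4] = [3, 10]
r2 m[φ1→X7] = [6, 7]
r2 m[X3→φ0] = [1, 1]
r2 m[X4→φ1] = [1, 1]
r2 m[X7→φ0] = [6, 7]
r2 m[X7→φ1] = [18, 5]
r3 m[φ0→X3] = [82, 61]
r3 m[φ0→X7] = [18, 5]
r3 m[φ1→X4] = [41, 102]
r3 m[φ1→X7] = [6, 7]
r3 m[X3→φ0] = [1, 1]
r3 m[X4→φ1] = [1, 1]
r3 m[X7→φ0] = [6, 7]
r3 m[X7→φ1] = [18, 5]
r4 m[φ0→X3] = [82, 61]
r4 m[φ0→X7] = [18, 5]
r4 m[φ1→X4] = [41, 102]
r4 m[φ1→X7] = [6, 7]
r4 m[X3→φ0] = [1, 1]
r4 m[X4→φ1] = [1, 1]
r4 m[X7→φ0] = [6, 7]
r4 m[X7→φ1] = [18, 5]
fixed point reached at round 4
b[X7] = ⊗ incoming = [108, 35]

b[X7] = [108, 35]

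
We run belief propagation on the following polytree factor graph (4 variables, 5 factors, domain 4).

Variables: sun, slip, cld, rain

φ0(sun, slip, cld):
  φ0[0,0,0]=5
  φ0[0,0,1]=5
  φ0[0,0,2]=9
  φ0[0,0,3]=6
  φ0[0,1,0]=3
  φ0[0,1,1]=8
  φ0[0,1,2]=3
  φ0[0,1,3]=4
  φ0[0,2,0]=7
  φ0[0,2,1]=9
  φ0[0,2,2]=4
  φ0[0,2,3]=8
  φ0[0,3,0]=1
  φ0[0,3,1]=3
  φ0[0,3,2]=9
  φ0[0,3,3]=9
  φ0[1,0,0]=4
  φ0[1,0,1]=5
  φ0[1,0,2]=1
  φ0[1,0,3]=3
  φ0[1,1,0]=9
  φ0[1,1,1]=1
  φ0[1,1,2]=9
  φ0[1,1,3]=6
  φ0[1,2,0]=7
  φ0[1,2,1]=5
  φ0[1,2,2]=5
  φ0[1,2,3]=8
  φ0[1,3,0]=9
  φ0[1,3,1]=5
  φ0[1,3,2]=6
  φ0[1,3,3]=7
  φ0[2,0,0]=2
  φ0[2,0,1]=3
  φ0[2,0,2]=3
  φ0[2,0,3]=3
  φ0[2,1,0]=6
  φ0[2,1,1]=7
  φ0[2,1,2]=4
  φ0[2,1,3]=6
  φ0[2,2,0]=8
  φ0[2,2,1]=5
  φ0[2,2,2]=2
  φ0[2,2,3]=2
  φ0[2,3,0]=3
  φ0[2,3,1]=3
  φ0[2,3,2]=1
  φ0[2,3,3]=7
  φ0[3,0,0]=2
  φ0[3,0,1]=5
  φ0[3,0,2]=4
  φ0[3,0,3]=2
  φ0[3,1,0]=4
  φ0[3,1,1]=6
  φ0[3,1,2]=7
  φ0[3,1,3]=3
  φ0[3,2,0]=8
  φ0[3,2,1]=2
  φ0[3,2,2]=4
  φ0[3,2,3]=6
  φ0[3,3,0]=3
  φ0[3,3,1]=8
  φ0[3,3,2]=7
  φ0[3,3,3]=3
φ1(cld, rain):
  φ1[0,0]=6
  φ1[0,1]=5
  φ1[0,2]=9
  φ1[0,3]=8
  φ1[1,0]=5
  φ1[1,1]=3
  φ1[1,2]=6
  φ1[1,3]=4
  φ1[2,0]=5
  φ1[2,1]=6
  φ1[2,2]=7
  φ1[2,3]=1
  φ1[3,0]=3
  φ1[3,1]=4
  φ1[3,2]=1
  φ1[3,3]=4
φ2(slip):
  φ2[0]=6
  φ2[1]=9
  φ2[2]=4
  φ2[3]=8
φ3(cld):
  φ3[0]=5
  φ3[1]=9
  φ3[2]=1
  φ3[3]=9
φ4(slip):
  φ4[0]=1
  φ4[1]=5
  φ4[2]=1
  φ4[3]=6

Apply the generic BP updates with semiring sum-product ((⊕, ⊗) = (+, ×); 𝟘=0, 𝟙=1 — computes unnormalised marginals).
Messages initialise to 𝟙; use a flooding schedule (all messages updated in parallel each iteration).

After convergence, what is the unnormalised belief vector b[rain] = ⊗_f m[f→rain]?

b[rain] = [226056, 201432, 237750, 238113]

init: all messages = 𝟙 over 4 values
r1 m[φ0→sun] = [93, 90, 65, 74]
r1 m[φ0→slip] = [62, 86, 90, 84]
r1 m[φ0→cld] = [81, 80, 78, 83]
r1 m[φ1→cld] = [28, 18, 19, 12]
r1 m[φ1→rain] = [19, 18, 23, 17]
r1 m[φ2→slip] = [6, 9, 4, 8]
r1 m[φ3→cld] = [5, 9, 1, 9]
r1 m[φ4→slip] = [1, 5, 1, 6]
r1 m[sun→φ0] = [1, 1, 1, 1]
r1 m[slip→φ0] = [1, 1, 1, 1]
r1 m[slip→φ2] = [1, 1, 1, 1]
r1 m[slip→φ4] = [1, 1, 1, 1]
r1 m[cld→φ0] = [1, 1, 1, 1]
r1 m[cld→φ1] = [1, 1, 1, 1]
r1 m[cld→φ3] = [1, 1, 1, 1]
r1 m[rain→φ1] = [1, 1, 1, 1]
r2 m[φ0→sun] = [93, 90, 65, 74]
r2 m[φ0→slip] = [62, 86, 90, 84]
r2 m[φ0→cld] = [81, 80, 78, 83]
r2 m[φ1→cld] = [28, 18, 19, 12]
r2 m[φ1→rain] = [19, 18, 23, 17]
r2 m[φ2→slip] = [6, 9, 4, 8]
r2 m[φ3→cld] = [5, 9, 1, 9]
r2 m[φ4→slip] = [1, 5, 1, 6]
r2 m[sun→φ0] = [1, 1, 1, 1]
r2 m[slip→φ0] = [6, 45, 4, 48]
r2 m[slip→φ2] = [62, 430, 90, 504]
r2 m[slip→φ4] = [372, 774, 360, 672]
r2 m[cld→φ0] = [140, 162, 19, 108]
r2 m[cld→φ1] = [405, 720, 78, 747]
r2 m[cld→φ3] = [2268, 1440, 1482, 996]
r2 m[rain→φ1] = [1, 1, 1, 1]
r3 m[φ0→sun] = [211623, 263239, 217716, 210773]
r3 m[φ0→slip] = [6571, 9133, 10479, 8563]
r3 m[φ0→cld] = [1956, 2094, 2301, 2283]
r3 m[φ1→cld] = [28, 18, 19, 12]
r3 m[φ1→rain] = [8661, 7641, 9258, 9186]
r3 m[φ2→slip] = [6, 9, 4, 8]
r3 m[φ3→cld] = [5, 9, 1, 9]
r3 m[φ4→slip] = [1, 5, 1, 6]
r3 m[sun→φ0] = [1, 1, 1, 1]
r3 m[slip→φ0] = [6, 45, 4, 48]
r3 m[slip→φ2] = [62, 430, 90, 504]
r3 m[slip→φ4] = [372, 774, 360, 672]
r3 m[cld→φ0] = [140, 162, 19, 108]
r3 m[cld→φ1] = [405, 720, 78, 747]
r3 m[cld→φ3] = [2268, 1440, 1482, 996]
r3 m[rain→φ1] = [1, 1, 1, 1]
r4 m[φ0→sun] = [211623, 263239, 217716, 210773]
r4 m[φ0→slip] = [6571, 9133, 10479, 8563]
r4 m[φ0→cld] = [1956, 2094, 2301, 2283]
r4 m[φ1→cld] = [28, 18, 19, 12]
r4 m[φ1→rain] = [8661, 7641, 9258, 9186]
r4 m[φ2→slip] = [6, 9, 4, 8]
r4 m[φ3→cld] = [5, 9, 1, 9]
r4 m[φ4→slip] = [1, 5, 1, 6]
r4 m[sun→φ0] = [1, 1, 1, 1]
r4 m[slip→φ0] = [6, 45, 4, 48]
r4 m[slip→φ2] = [6571, 45665, 10479, 51378]
r4 m[slip→φ4] = [39426, 82197, 41916, 68504]
r4 m[cld→φ0] = [140, 162, 19, 108]
r4 m[cld→φ1] = [9780, 18846, 2301, 20547]
r4 m[cld→φ3] = [54768, 37692, 43719, 27396]
r4 m[rain→φ1] = [1, 1, 1, 1]
r5 m[φ0→sun] = [211623, 263239, 217716, 210773]
r5 m[φ0→slip] = [6571, 9133, 10479, 8563]
r5 m[φ0→cld] = [1956, 2094, 2301, 2283]
r5 m[φ1→cld] = [28, 18, 19, 12]
r5 m[φ1→rain] = [226056, 201432, 237750, 238113]
r5 m[φ2→slip] = [6, 9, 4, 8]
r5 m[φ3→cld] = [5, 9, 1, 9]
r5 m[φ4→slip] = [1, 5, 1, 6]
r5 m[sun→φ0] = [1, 1, 1, 1]
r5 m[slip→φ0] = [6, 45, 4, 48]
r5 m[slip→φ2] = [6571, 45665, 10479, 51378]
r5 m[slip→φ4] = [39426, 82197, 41916, 68504]
r5 m[cld→φ0] = [140, 162, 19, 108]
r5 m[cld→φ1] = [9780, 18846, 2301, 20547]
r5 m[cld→φ3] = [54768, 37692, 43719, 27396]
r5 m[rain→φ1] = [1, 1, 1, 1]
r6 m[φ0→sun] = [211623, 263239, 217716, 210773]
r6 m[φ0→slip] = [6571, 9133, 10479, 8563]
r6 m[φ0→cld] = [1956, 2094, 2301, 2283]
r6 m[φ1→cld] = [28, 18, 19, 12]
r6 m[φ1→rain] = [226056, 201432, 237750, 238113]
r6 m[φ2→slip] = [6, 9, 4, 8]
r6 m[φ3→cld] = [5, 9, 1, 9]
r6 m[φ4→slip] = [1, 5, 1, 6]
r6 m[sun→φ0] = [1, 1, 1, 1]
r6 m[slip→φ0] = [6, 45, 4, 48]
r6 m[slip→φ2] = [6571, 45665, 10479, 51378]
r6 m[slip→φ4] = [39426, 82197, 41916, 68504]
r6 m[cld→φ0] = [140, 162, 19, 108]
r6 m[cld→φ1] = [9780, 18846, 2301, 20547]
r6 m[cld→φ3] = [54768, 37692, 43719, 27396]
r6 m[rain→φ1] = [1, 1, 1, 1]
fixed point reached at round 6
b[rain] = ⊗ incoming = [226056, 201432, 237750, 238113]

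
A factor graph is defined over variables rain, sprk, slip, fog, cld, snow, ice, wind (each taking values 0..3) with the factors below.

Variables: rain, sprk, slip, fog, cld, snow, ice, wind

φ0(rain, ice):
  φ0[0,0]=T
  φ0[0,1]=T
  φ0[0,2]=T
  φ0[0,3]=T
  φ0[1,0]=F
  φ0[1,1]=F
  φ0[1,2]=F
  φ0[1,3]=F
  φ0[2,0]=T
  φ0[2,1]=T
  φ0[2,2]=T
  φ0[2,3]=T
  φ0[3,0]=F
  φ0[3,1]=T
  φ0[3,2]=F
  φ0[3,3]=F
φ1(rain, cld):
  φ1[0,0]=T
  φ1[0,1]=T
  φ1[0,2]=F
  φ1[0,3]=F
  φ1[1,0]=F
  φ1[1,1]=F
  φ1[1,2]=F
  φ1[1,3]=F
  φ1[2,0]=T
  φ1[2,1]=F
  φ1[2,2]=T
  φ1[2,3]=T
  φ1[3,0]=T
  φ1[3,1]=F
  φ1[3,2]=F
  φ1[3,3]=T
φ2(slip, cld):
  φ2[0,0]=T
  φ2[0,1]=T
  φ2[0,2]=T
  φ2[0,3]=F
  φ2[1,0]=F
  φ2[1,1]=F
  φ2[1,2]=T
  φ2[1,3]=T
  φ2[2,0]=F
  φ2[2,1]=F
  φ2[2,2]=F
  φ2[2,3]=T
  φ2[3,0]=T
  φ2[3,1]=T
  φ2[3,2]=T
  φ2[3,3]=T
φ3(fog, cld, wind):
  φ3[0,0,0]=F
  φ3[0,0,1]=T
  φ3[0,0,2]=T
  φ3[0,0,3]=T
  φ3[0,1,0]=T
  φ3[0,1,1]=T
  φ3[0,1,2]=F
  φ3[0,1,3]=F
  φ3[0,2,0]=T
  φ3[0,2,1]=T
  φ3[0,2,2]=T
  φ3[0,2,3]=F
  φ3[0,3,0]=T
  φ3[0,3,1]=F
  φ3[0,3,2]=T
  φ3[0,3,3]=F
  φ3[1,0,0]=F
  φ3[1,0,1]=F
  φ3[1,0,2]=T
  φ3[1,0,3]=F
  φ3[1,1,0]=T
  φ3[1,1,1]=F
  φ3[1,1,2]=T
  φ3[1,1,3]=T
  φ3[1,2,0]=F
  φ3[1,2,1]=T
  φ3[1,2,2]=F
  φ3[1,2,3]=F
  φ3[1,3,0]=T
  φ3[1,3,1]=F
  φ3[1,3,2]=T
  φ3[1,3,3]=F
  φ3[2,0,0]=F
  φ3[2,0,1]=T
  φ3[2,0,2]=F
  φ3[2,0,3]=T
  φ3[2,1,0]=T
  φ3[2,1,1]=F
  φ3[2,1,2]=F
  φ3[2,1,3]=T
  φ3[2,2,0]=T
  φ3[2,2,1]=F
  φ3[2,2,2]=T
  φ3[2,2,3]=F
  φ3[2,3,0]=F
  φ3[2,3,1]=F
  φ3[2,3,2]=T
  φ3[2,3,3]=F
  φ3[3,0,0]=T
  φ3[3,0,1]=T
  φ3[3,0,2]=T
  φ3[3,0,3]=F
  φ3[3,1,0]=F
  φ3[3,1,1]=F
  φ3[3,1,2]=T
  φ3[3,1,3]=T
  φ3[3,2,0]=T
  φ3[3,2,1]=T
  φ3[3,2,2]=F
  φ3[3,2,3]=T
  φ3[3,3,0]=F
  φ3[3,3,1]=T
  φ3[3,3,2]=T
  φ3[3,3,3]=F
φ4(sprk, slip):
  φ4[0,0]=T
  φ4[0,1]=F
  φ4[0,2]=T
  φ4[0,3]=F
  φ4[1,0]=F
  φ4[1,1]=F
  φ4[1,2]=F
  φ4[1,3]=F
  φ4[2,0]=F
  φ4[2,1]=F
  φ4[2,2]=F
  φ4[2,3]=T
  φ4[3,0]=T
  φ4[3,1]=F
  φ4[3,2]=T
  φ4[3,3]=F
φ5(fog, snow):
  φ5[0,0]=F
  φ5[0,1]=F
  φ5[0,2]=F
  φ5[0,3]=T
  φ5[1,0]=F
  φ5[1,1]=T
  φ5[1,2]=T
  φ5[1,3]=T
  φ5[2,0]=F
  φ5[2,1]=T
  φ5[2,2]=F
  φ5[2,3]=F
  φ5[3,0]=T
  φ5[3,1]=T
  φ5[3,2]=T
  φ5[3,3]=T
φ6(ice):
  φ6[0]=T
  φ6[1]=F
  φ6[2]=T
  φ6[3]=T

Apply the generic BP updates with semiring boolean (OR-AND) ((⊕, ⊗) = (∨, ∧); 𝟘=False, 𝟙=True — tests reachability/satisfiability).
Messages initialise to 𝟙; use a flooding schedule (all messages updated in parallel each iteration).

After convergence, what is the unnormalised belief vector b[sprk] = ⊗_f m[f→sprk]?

b[sprk] = [T, F, T, T]

init: all messages = 𝟙 over 4 values
r1 m[φ0→rain] = [T, F, T, T]
r1 m[φ0→ice] = [T, T, T, T]
r1 m[φ1→rain] = [T, F, T, T]
r1 m[φ1→cld] = [T, T, T, T]
r1 m[φ2→slip] = [T, T, T, T]
r1 m[φ2→cld] = [T, T, T, T]
r1 m[φ3→fog] = [T, T, T, T]
r1 m[φ3→cld] = [T, T, T, T]
r1 m[φ3→wind] = [T, T, T, T]
r1 m[φ4→sprk] = [T, F, T, T]
r1 m[φ4→slip] = [T, F, T, T]
r1 m[φ5→fog] = [T, T, T, T]
r1 m[φ5→snow] = [T, T, T, T]
r1 m[φ6→ice] = [T, F, T, T]
r1 m[rain→φ0] = [T, T, T, T]
r1 m[rain→φ1] = [T, T, T, T]
r1 m[sprk→φ4] = [T, T, T, T]
r1 m[slip→φ2] = [T, T, T, T]
r1 m[slip→φ4] = [T, T, T, T]
r1 m[fog→φ3] = [T, T, T, T]
r1 m[fog→φ5] = [T, T, T, T]
r1 m[cld→φ1] = [T, T, T, T]
r1 m[cld→φ2] = [T, T, T, T]
r1 m[cld→φ3] = [T, T, T, T]
r1 m[snow→φ5] = [T, T, T, T]
r1 m[ice→φ0] = [T, T, T, T]
r1 m[ice→φ6] = [T, T, T, T]
r1 m[wind→φ3] = [T, T, T, T]
r2 m[φ0→rain] = [T, F, T, T]
r2 m[φ0→ice] = [T, T, T, T]
r2 m[φ1→rain] = [T, F, T, T]
r2 m[φ1→cld] = [T, T, T, T]
r2 m[φ2→slip] = [T, T, T, T]
r2 m[φ2→cld] = [T, T, T, T]
r2 m[φ3→fog] = [T, T, T, T]
r2 m[φ3→cld] = [T, T, T, T]
r2 m[φ3→wind] = [T, T, T, T]
r2 m[φ4→sprk] = [T, F, T, T]
r2 m[φ4→slip] = [T, F, T, T]
r2 m[φ5→fog] = [T, T, T, T]
r2 m[φ5→snow] = [T, T, T, T]
r2 m[φ6→ice] = [T, F, T, T]
r2 m[rain→φ0] = [T, F, T, T]
r2 m[rain→φ1] = [T, F, T, T]
r2 m[sprk→φ4] = [T, T, T, T]
r2 m[slip→φ2] = [T, F, T, T]
r2 m[slip→φ4] = [T, T, T, T]
r2 m[fog→φ3] = [T, T, T, T]
r2 m[fog→φ5] = [T, T, T, T]
r2 m[cld→φ1] = [T, T, T, T]
r2 m[cld→φ2] = [T, T, T, T]
r2 m[cld→φ3] = [T, T, T, T]
r2 m[snow→φ5] = [T, T, T, T]
r2 m[ice→φ0] = [T, F, T, T]
r2 m[ice→φ6] = [T, T, T, T]
r2 m[wind→φ3] = [T, T, T, T]
r3 m[φ0→rain] = [T, F, T, F]
r3 m[φ0→ice] = [T, T, T, T]
r3 m[φ1→rain] = [T, F, T, T]
r3 m[φ1→cld] = [T, T, T, T]
r3 m[φ2→slip] = [T, T, T, T]
r3 m[φ2→cld] = [T, T, T, T]
r3 m[φ3→fog] = [T, T, T, T]
r3 m[φ3→cld] = [T, T, T, T]
r3 m[φ3→wind] = [T, T, T, T]
r3 m[φ4→sprk] = [T, F, T, T]
r3 m[φ4→slip] = [T, F, T, T]
r3 m[φ5→fog] = [T, T, T, T]
r3 m[φ5→snow] = [T, T, T, T]
r3 m[φ6→ice] = [T, F, T, T]
r3 m[rain→φ0] = [T, F, T, T]
r3 m[rain→φ1] = [T, F, T, T]
r3 m[sprk→φ4] = [T, T, T, T]
r3 m[slip→φ2] = [T, F, T, T]
r3 m[slip→φ4] = [T, T, T, T]
r3 m[fog→φ3] = [T, T, T, T]
r3 m[fog→φ5] = [T, T, T, T]
r3 m[cld→φ1] = [T, T, T, T]
r3 m[cld→φ2] = [T, T, T, T]
r3 m[cld→φ3] = [T, T, T, T]
r3 m[snow→φ5] = [T, T, T, T]
r3 m[ice→φ0] = [T, F, T, T]
r3 m[ice→φ6] = [T, T, T, T]
r3 m[wind→φ3] = [T, T, T, T]
r4 m[φ0→rain] = [T, F, T, F]
r4 m[φ0→ice] = [T, T, T, T]
r4 m[φ1→rain] = [T, F, T, T]
r4 m[φ1→cld] = [T, T, T, T]
r4 m[φ2→slip] = [T, T, T, T]
r4 m[φ2→cld] = [T, T, T, T]
r4 m[φ3→fog] = [T, T, T, T]
r4 m[φ3→cld] = [T, T, T, T]
r4 m[φ3→wind] = [T, T, T, T]
r4 m[φ4→sprk] = [T, F, T, T]
r4 m[φ4→slip] = [T, F, T, T]
r4 m[φ5→fog] = [T, T, T, T]
r4 m[φ5→snow] = [T, T, T, T]
r4 m[φ6→ice] = [T, F, T, T]
r4 m[rain→φ0] = [T, F, T, T]
r4 m[rain→φ1] = [T, F, T, F]
r4 m[sprk→φ4] = [T, T, T, T]
r4 m[slip→φ2] = [T, F, T, T]
r4 m[slip→φ4] = [T, T, T, T]
r4 m[fog→φ3] = [T, T, T, T]
r4 m[fog→φ5] = [T, T, T, T]
r4 m[cld→φ1] = [T, T, T, T]
r4 m[cld→φ2] = [T, T, T, T]
r4 m[cld→φ3] = [T, T, T, T]
r4 m[snow→φ5] = [T, T, T, T]
r4 m[ice→φ0] = [T, F, T, T]
r4 m[ice→φ6] = [T, T, T, T]
r4 m[wind→φ3] = [T, T, T, T]
r5 m[φ0→rain] = [T, F, T, F]
r5 m[φ0→ice] = [T, T, T, T]
r5 m[φ1→rain] = [T, F, T, T]
r5 m[φ1→cld] = [T, T, T, T]
r5 m[φ2→slip] = [T, T, T, T]
r5 m[φ2→cld] = [T, T, T, T]
r5 m[φ3→fog] = [T, T, T, T]
r5 m[φ3→cld] = [T, T, T, T]
r5 m[φ3→wind] = [T, T, T, T]
r5 m[φ4→sprk] = [T, F, T, T]
r5 m[φ4→slip] = [T, F, T, T]
r5 m[φ5→fog] = [T, T, T, T]
r5 m[φ5→snow] = [T, T, T, T]
r5 m[φ6→ice] = [T, F, T, T]
r5 m[rain→φ0] = [T, F, T, T]
r5 m[rain→φ1] = [T, F, T, F]
r5 m[sprk→φ4] = [T, T, T, T]
r5 m[slip→φ2] = [T, F, T, T]
r5 m[slip→φ4] = [T, T, T, T]
r5 m[fog→φ3] = [T, T, T, T]
r5 m[fog→φ5] = [T, T, T, T]
r5 m[cld→φ1] = [T, T, T, T]
r5 m[cld→φ2] = [T, T, T, T]
r5 m[cld→φ3] = [T, T, T, T]
r5 m[snow→φ5] = [T, T, T, T]
r5 m[ice→φ0] = [T, F, T, T]
r5 m[ice→φ6] = [T, T, T, T]
r5 m[wind→φ3] = [T, T, T, T]
fixed point reached at round 5
b[sprk] = ⊗ incoming = [T, F, T, T]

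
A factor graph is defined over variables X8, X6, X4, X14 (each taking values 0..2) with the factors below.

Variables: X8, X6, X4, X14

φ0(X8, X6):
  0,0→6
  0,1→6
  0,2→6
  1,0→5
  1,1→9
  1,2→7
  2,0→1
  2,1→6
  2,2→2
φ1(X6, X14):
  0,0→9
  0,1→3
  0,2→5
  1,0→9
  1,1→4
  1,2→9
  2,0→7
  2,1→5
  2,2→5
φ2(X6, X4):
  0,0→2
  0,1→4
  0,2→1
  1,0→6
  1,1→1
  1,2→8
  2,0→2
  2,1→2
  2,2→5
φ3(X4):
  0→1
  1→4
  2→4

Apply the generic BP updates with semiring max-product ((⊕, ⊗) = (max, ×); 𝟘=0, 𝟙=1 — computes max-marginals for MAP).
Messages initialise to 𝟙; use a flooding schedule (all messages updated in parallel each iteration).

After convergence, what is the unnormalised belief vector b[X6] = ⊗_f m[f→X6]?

init: all messages = 𝟙 over 3 values
r1 m[φ0→X8] = [6, 9, 6]
r1 m[φ0→X6] = [6, 9, 7]
r1 m[φ1→X6] = [9, 9, 7]
r1 m[φ1→X14] = [9, 5, 9]
r1 m[φ2→X6] = [4, 8, 5]
r1 m[φ2→X4] = [6, 4, 8]
r1 m[φ3→X4] = [1, 4, 4]
r1 m[X8→φ0] = [1, 1, 1]
r1 m[X6→φ0] = [1, 1, 1]
r1 m[X6→φ1] = [1, 1, 1]
r1 m[X6→φ2] = [1, 1, 1]
r1 m[X4→φ2] = [1, 1, 1]
r1 m[X4→φ3] = [1, 1, 1]
r1 m[X14→φ1] = [1, 1, 1]
r2 m[φ0→X8] = [6, 9, 6]
r2 m[φ0→X6] = [6, 9, 7]
r2 m[φ1→X6] = [9, 9, 7]
r2 m[φ1→X14] = [9, 5, 9]
r2 m[φ2→X6] = [4, 8, 5]
r2 m[φ2→X4] = [6, 4, 8]
r2 m[φ3→X4] = [1, 4, 4]
r2 m[X8→φ0] = [1, 1, 1]
r2 m[X6→φ0] = [36, 72, 35]
r2 m[X6→φ1] = [24, 72, 35]
r2 m[X6→φ2] = [54, 81, 49]
r2 m[X4→φ2] = [1, 4, 4]
r2 m[X4→φ3] = [6, 4, 8]
r2 m[X14→φ1] = [1, 1, 1]
r3 m[φ0→X8] = [432, 648, 432]
r3 m[φ0→X6] = [6, 9, 7]
r3 m[φ1→X6] = [9, 9, 7]
r3 m[φ1→X14] = [648, 288, 648]
r3 m[φ2→X6] = [16, 32, 20]
r3 m[φ2→X4] = [486, 216, 648]
r3 m[φ3→X4] = [1, 4, 4]
r3 m[X8→φ0] = [1, 1, 1]
r3 m[X6→φ0] = [36, 72, 35]
r3 m[X6→φ1] = [24, 72, 35]
r3 m[X6→φ2] = [54, 81, 49]
r3 m[X4→φ2] = [1, 4, 4]
r3 m[X4→φ3] = [6, 4, 8]
r3 m[X14→φ1] = [1, 1, 1]
r4 m[φ0→X8] = [432, 648, 432]
r4 m[φ0→X6] = [6, 9, 7]
r4 m[φ1→X6] = [9, 9, 7]
r4 m[φ1→X14] = [648, 288, 648]
r4 m[φ2→X6] = [16, 32, 20]
r4 m[φ2→X4] = [486, 216, 648]
r4 m[φ3→X4] = [1, 4, 4]
r4 m[X8→φ0] = [1, 1, 1]
r4 m[X6→φ0] = [144, 288, 140]
r4 m[X6→φ1] = [96, 288, 140]
r4 m[X6→φ2] = [54, 81, 49]
r4 m[X4→φ2] = [1, 4, 4]
r4 m[X4→φ3] = [486, 216, 648]
r4 m[X14→φ1] = [1, 1, 1]
r5 m[φ0→X8] = [1728, 2592, 1728]
r5 m[φ0→X6] = [6, 9, 7]
r5 m[φ1→X6] = [9, 9, 7]
r5 m[φ1→X14] = [2592, 1152, 2592]
r5 m[φ2→X6] = [16, 32, 20]
r5 m[φ2→X4] = [486, 216, 648]
r5 m[φ3→X4] = [1, 4, 4]
r5 m[X8→φ0] = [1, 1, 1]
r5 m[X6→φ0] = [144, 288, 140]
r5 m[X6→φ1] = [96, 288, 140]
r5 m[X6→φ2] = [54, 81, 49]
r5 m[X4→φ2] = [1, 4, 4]
r5 m[X4→φ3] = [486, 216, 648]
r5 m[X14→φ1] = [1, 1, 1]
r6 m[φ0→X8] = [1728, 2592, 1728]
r6 m[φ0→X6] = [6, 9, 7]
r6 m[φ1→X6] = [9, 9, 7]
r6 m[φ1→X14] = [2592, 1152, 2592]
r6 m[φ2→X6] = [16, 32, 20]
r6 m[φ2→X4] = [486, 216, 648]
r6 m[φ3→X4] = [1, 4, 4]
r6 m[X8→φ0] = [1, 1, 1]
r6 m[X6→φ0] = [144, 288, 140]
r6 m[X6→φ1] = [96, 288, 140]
r6 m[X6→φ2] = [54, 81, 49]
r6 m[X4→φ2] = [1, 4, 4]
r6 m[X4→φ3] = [486, 216, 648]
r6 m[X14→φ1] = [1, 1, 1]
fixed point reached at round 6
b[X6] = ⊗ incoming = [864, 2592, 980]

b[X6] = [864, 2592, 980]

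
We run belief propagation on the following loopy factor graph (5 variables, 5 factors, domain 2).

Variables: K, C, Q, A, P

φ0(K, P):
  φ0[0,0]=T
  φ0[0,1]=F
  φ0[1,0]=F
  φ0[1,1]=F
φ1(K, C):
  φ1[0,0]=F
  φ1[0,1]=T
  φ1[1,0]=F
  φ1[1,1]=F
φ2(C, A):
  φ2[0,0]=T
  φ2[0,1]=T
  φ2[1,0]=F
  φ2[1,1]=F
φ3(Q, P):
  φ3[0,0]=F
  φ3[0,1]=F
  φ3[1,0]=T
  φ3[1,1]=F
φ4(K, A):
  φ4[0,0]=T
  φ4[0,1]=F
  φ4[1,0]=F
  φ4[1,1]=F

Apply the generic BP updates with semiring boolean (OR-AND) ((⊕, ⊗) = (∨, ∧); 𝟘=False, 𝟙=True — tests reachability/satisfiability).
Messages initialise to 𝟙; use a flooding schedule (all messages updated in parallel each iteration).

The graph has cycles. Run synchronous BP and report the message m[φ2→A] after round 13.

init: all messages = 𝟙 over 2 values
r1 m[φ0→K] = [T, F]
r1 m[φ0→P] = [T, F]
r1 m[φ1→K] = [T, F]
r1 m[φ1→C] = [F, T]
r1 m[φ2→C] = [T, F]
r1 m[φ2→A] = [T, T]
r1 m[φ3→Q] = [F, T]
r1 m[φ3→P] = [T, F]
r1 m[φ4→K] = [T, F]
r1 m[φ4→A] = [T, F]
r1 m[K→φ0] = [T, T]
r1 m[K→φ1] = [T, T]
r1 m[K→φ4] = [T, T]
r1 m[C→φ1] = [T, T]
r1 m[C→φ2] = [T, T]
r1 m[Q→φ3] = [T, T]
r1 m[A→φ2] = [T, T]
r1 m[A→φ4] = [T, T]
r1 m[P→φ0] = [T, T]
r1 m[P→φ3] = [T, T]
r2 m[φ0→K] = [T, F]
r2 m[φ0→P] = [T, F]
r2 m[φ1→K] = [T, F]
r2 m[φ1→C] = [F, T]
r2 m[φ2→C] = [T, F]
r2 m[φ2→A] = [T, T]
r2 m[φ3→Q] = [F, T]
r2 m[φ3→P] = [T, F]
r2 m[φ4→K] = [T, F]
r2 m[φ4→A] = [T, F]
r2 m[K→φ0] = [T, F]
r2 m[K→φ1] = [T, F]
r2 m[K→φ4] = [T, F]
r2 m[C→φ1] = [T, F]
r2 m[C→φ2] = [F, T]
r2 m[Q→φ3] = [T, T]
r2 m[A→φ2] = [T, F]
r2 m[A→φ4] = [T, T]
r2 m[P→φ0] = [T, F]
r2 m[P→φ3] = [T, F]
r3 m[φ0→K] = [T, F]
r3 m[φ0→P] = [T, F]
r3 m[φ1→K] = [F, F]
r3 m[φ1→C] = [F, T]
r3 m[φ2→C] = [T, F]
r3 m[φ2→A] = [F, F]
r3 m[φ3→Q] = [F, T]
r3 m[φ3→P] = [T, F]
r3 m[φ4→K] = [T, F]
r3 m[φ4→A] = [T, F]
r3 m[K→φ0] = [T, F]
r3 m[K→φ1] = [T, F]
r3 m[K→φ4] = [T, F]
r3 m[C→φ1] = [T, F]
r3 m[C→φ2] = [F, T]
r3 m[Q→φ3] = [T, T]
r3 m[A→φ2] = [T, F]
r3 m[A→φ4] = [T, T]
r3 m[P→φ0] = [T, F]
r3 m[P→φ3] = [T, F]
r4 m[φ0→K] = [T, F]
r4 m[φ0→P] = [T, F]
r4 m[φ1→K] = [F, F]
r4 m[φ1→C] = [F, T]
r4 m[φ2→C] = [T, F]
r4 m[φ2→A] = [F, F]
r4 m[φ3→Q] = [F, T]
r4 m[φ3→P] = [T, F]
r4 m[φ4→K] = [T, F]
r4 m[φ4→A] = [T, F]
r4 m[K→φ0] = [F, F]
r4 m[K→φ1] = [T, F]
r4 m[K→φ4] = [F, F]
r4 m[C→φ1] = [T, F]
r4 m[C→φ2] = [F, T]
r4 m[Q→φ3] = [T, T]
r4 m[A→φ2] = [T, F]
r4 m[A→φ4] = [F, F]
r4 m[P→φ0] = [T, F]
r4 m[P→φ3] = [T, F]
r5 m[φ0→K] = [T, F]
r5 m[φ0→P] = [F, F]
r5 m[φ1→K] = [F, F]
r5 m[φ1→C] = [F, T]
r5 m[φ2→C] = [T, F]
r5 m[φ2→A] = [F, F]
r5 m[φ3→Q] = [F, T]
r5 m[φ3→P] = [T, F]
r5 m[φ4→K] = [F, F]
r5 m[φ4→A] = [F, F]
r5 m[K→φ0] = [F, F]
r5 m[K→φ1] = [T, F]
r5 m[K→φ4] = [F, F]
r5 m[C→φ1] = [T, F]
r5 m[C→φ2] = [F, T]
r5 m[Q→φ3] = [T, T]
r5 m[A→φ2] = [T, F]
r5 m[A→φ4] = [F, F]
r5 m[P→φ0] = [T, F]
r5 m[P→φ3] = [T, F]
r6 m[φ0→K] = [T, F]
r6 m[φ0→P] = [F, F]
r6 m[φ1→K] = [F, F]
r6 m[φ1→C] = [F, T]
r6 m[φ2→C] = [T, F]
r6 m[φ2→A] = [F, F]
r6 m[φ3→Q] = [F, T]
r6 m[φ3→P] = [T, F]
r6 m[φ4→K] = [F, F]
r6 m[φ4→A] = [F, F]
r6 m[K→φ0] = [F, F]
r6 m[K→φ1] = [F, F]
r6 m[K→φ4] = [F, F]
r6 m[C→φ1] = [T, F]
r6 m[C→φ2] = [F, T]
r6 m[Q→φ3] = [T, T]
r6 m[A→φ2] = [F, F]
r6 m[A→φ4] = [F, F]
r6 m[P→φ0] = [T, F]
r6 m[P→φ3] = [F, F]
r7 m[φ0→K] = [T, F]
r7 m[φ0→P] = [F, F]
r7 m[φ1→K] = [F, F]
r7 m[φ1→C] = [F, F]
r7 m[φ2→C] = [F, F]
r7 m[φ2→A] = [F, F]
r7 m[φ3→Q] = [F, F]
r7 m[φ3→P] = [T, F]
r7 m[φ4→K] = [F, F]
r7 m[φ4→A] = [F, F]
r7 m[K→φ0] = [F, F]
r7 m[K→φ1] = [F, F]
r7 m[K→φ4] = [F, F]
r7 m[C→φ1] = [T, F]
r7 m[C→φ2] = [F, T]
r7 m[Q→φ3] = [T, T]
r7 m[A→φ2] = [F, F]
r7 m[A→φ4] = [F, F]
r7 m[P→φ0] = [T, F]
r7 m[P→φ3] = [F, F]
r8 m[φ0→K] = [T, F]
r8 m[φ0→P] = [F, F]
r8 m[φ1→K] = [F, F]
r8 m[φ1→C] = [F, F]
r8 m[φ2→C] = [F, F]
r8 m[φ2→A] = [F, F]
r8 m[φ3→Q] = [F, F]
r8 m[φ3→P] = [T, F]
r8 m[φ4→K] = [F, F]
r8 m[φ4→A] = [F, F]
r8 m[K→φ0] = [F, F]
r8 m[K→φ1] = [F, F]
r8 m[K→φ4] = [F, F]
r8 m[C→φ1] = [F, F]
r8 m[C→φ2] = [F, F]
r8 m[Q→φ3] = [T, T]
r8 m[A→φ2] = [F, F]
r8 m[A→φ4] = [F, F]
r8 m[P→φ0] = [T, F]
r8 m[P→φ3] = [F, F]
r9 m[φ0→K] = [T, F]
r9 m[φ0→P] = [F, F]
r9 m[φ1→K] = [F, F]
r9 m[φ1→C] = [F, F]
r9 m[φ2→C] = [F, F]
r9 m[φ2→A] = [F, F]
r9 m[φ3→Q] = [F, F]
r9 m[φ3→P] = [T, F]
r9 m[φ4→K] = [F, F]
r9 m[φ4→A] = [F, F]
r9 m[K→φ0] = [F, F]
r9 m[K→φ1] = [F, F]
r9 m[K→φ4] = [F, F]
r9 m[C→φ1] = [F, F]
r9 m[C→φ2] = [F, F]
r9 m[Q→φ3] = [T, T]
r9 m[A→φ2] = [F, F]
r9 m[A→φ4] = [F, F]
r9 m[P→φ0] = [T, F]
r9 m[P→φ3] = [F, F]
r10 m[φ0→K] = [T, F]
r10 m[φ0→P] = [F, F]
r10 m[φ1→K] = [F, F]
r10 m[φ1→C] = [F, F]
r10 m[φ2→C] = [F, F]
r10 m[φ2→A] = [F, F]
r10 m[φ3→Q] = [F, F]
r10 m[φ3→P] = [T, F]
r10 m[φ4→K] = [F, F]
r10 m[φ4→A] = [F, F]
r10 m[K→φ0] = [F, F]
r10 m[K→φ1] = [F, F]
r10 m[K→φ4] = [F, F]
r10 m[C→φ1] = [F, F]
r10 m[C→φ2] = [F, F]
r10 m[Q→φ3] = [T, T]
r10 m[A→φ2] = [F, F]
r10 m[A→φ4] = [F, F]
r10 m[P→φ0] = [T, F]
r10 m[P→φ3] = [F, F]
r11 m[φ0→K] = [T, F]
r11 m[φ0→P] = [F, F]
r11 m[φ1→K] = [F, F]
r11 m[φ1→C] = [F, F]
r11 m[φ2→C] = [F, F]
r11 m[φ2→A] = [F, F]
r11 m[φ3→Q] = [F, F]
r11 m[φ3→P] = [T, F]
r11 m[φ4→K] = [F, F]
r11 m[φ4→A] = [F, F]
r11 m[K→φ0] = [F, F]
r11 m[K→φ1] = [F, F]
r11 m[K→φ4] = [F, F]
r11 m[C→φ1] = [F, F]
r11 m[C→φ2] = [F, F]
r11 m[Q→φ3] = [T, T]
r11 m[A→φ2] = [F, F]
r11 m[A→φ4] = [F, F]
r11 m[P→φ0] = [T, F]
r11 m[P→φ3] = [F, F]
r12 m[φ0→K] = [T, F]
r12 m[φ0→P] = [F, F]
r12 m[φ1→K] = [F, F]
r12 m[φ1→C] = [F, F]
r12 m[φ2→C] = [F, F]
r12 m[φ2→A] = [F, F]
r12 m[φ3→Q] = [F, F]
r12 m[φ3→P] = [T, F]
r12 m[φ4→K] = [F, F]
r12 m[φ4→A] = [F, F]
r12 m[K→φ0] = [F, F]
r12 m[K→φ1] = [F, F]
r12 m[K→φ4] = [F, F]
r12 m[C→φ1] = [F, F]
r12 m[C→φ2] = [F, F]
r12 m[Q→φ3] = [T, T]
r12 m[A→φ2] = [F, F]
r12 m[A→φ4] = [F, F]
r12 m[P→φ0] = [T, F]
r12 m[P→φ3] = [F, F]
r13 m[φ0→K] = [T, F]
r13 m[φ0→P] = [F, F]
r13 m[φ1→K] = [F, F]
r13 m[φ1→C] = [F, F]
r13 m[φ2→C] = [F, F]
r13 m[φ2→A] = [F, F]
r13 m[φ3→Q] = [F, F]
r13 m[φ3→P] = [T, F]
r13 m[φ4→K] = [F, F]
r13 m[φ4→A] = [F, F]
r13 m[K→φ0] = [F, F]
r13 m[K→φ1] = [F, F]
r13 m[K→φ4] = [F, F]
r13 m[C→φ1] = [F, F]
r13 m[C→φ2] = [F, F]
r13 m[Q→φ3] = [T, T]
r13 m[A→φ2] = [F, F]
r13 m[A→φ4] = [F, F]
r13 m[P→φ0] = [T, F]
r13 m[P→φ3] = [F, F]
fixed point reached at round 9

message @ round 13 = [F, F]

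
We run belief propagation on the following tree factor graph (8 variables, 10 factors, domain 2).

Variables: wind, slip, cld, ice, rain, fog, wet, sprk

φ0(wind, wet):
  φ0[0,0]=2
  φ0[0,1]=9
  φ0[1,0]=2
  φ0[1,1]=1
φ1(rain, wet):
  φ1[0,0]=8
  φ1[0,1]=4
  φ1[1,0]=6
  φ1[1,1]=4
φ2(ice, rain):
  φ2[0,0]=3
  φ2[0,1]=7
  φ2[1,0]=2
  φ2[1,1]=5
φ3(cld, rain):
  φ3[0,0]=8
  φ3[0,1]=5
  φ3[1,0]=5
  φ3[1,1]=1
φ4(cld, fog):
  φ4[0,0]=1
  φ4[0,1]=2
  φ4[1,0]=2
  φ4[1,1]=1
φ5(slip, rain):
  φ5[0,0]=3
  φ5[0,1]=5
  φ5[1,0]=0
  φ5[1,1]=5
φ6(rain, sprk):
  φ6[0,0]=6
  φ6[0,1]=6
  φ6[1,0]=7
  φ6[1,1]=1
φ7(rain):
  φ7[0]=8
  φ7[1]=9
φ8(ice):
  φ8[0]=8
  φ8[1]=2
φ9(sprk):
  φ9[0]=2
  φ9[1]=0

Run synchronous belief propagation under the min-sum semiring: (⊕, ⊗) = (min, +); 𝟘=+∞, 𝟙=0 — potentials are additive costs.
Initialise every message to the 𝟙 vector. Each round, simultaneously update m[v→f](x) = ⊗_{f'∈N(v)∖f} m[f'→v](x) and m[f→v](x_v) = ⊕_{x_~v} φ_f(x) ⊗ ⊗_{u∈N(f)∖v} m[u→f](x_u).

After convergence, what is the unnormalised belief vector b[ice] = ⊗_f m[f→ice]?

init: all messages = 𝟙 over 2 values
r1 m[φ0→wind] = [2, 1]
r1 m[φ0→wet] = [2, 1]
r1 m[φ1→rain] = [4, 4]
r1 m[φ1→wet] = [6, 4]
r1 m[φ2→ice] = [3, 2]
r1 m[φ2→rain] = [2, 5]
r1 m[φ3→cld] = [5, 1]
r1 m[φ3→rain] = [5, 1]
r1 m[φ4→cld] = [1, 1]
r1 m[φ4→fog] = [1, 1]
r1 m[φ5→slip] = [3, 0]
r1 m[φ5→rain] = [0, 5]
r1 m[φ6→rain] = [6, 1]
r1 m[φ6→sprk] = [6, 1]
r1 m[φ7→rain] = [8, 9]
r1 m[φ8→ice] = [8, 2]
r1 m[φ9→sprk] = [2, 0]
r1 m[wind→φ0] = [0, 0]
r1 m[slip→φ5] = [0, 0]
r1 m[cld→φ3] = [0, 0]
r1 m[cld→φ4] = [0, 0]
r1 m[ice→φ2] = [0, 0]
r1 m[ice→φ8] = [0, 0]
r1 m[rain→φ1] = [0, 0]
r1 m[rain→φ2] = [0, 0]
r1 m[rain→φ3] = [0, 0]
r1 m[rain→φ5] = [0, 0]
r1 m[rain→φ6] = [0, 0]
r1 m[rain→φ7] = [0, 0]
r1 m[fog→φ4] = [0, 0]
r1 m[wet→φ0] = [0, 0]
r1 m[wet→φ1] = [0, 0]
r1 m[sprk→φ6] = [0, 0]
r1 m[sprk→φ9] = [0, 0]
r2 m[φ0→wind] = [2, 1]
r2 m[φ0→wet] = [2, 1]
r2 m[φ1→rain] = [4, 4]
r2 m[φ1→wet] = [6, 4]
r2 m[φ2→ice] = [3, 2]
r2 m[φ2→rain] = [2, 5]
r2 m[φ3→cld] = [5, 1]
r2 m[φ3→rain] = [5, 1]
r2 m[φ4→cld] = [1, 1]
r2 m[φ4→fog] = [1, 1]
r2 m[φ5→slip] = [3, 0]
r2 m[φ5→rain] = [0, 5]
r2 m[φ6→rain] = [6, 1]
r2 m[φ6→sprk] = [6, 1]
r2 m[φ7→rain] = [8, 9]
r2 m[φ8→ice] = [8, 2]
r2 m[φ9→sprk] = [2, 0]
r2 m[wind→φ0] = [0, 0]
r2 m[slip→φ5] = [0, 0]
r2 m[cld→φ3] = [1, 1]
r2 m[cld→φ4] = [5, 1]
r2 m[ice→φ2] = [8, 2]
r2 m[ice→φ8] = [3, 2]
r2 m[rain→φ1] = [21, 21]
r2 m[rain→φ2] = [23, 20]
r2 m[rain→φ3] = [20, 24]
r2 m[rain→φ5] = [25, 20]
r2 m[rain→φ6] = [19, 24]
r2 m[rain→φ7] = [17, 16]
r2 m[fog→φ4] = [0, 0]
r2 m[wet→φ0] = [6, 4]
r2 m[wet→φ1] = [2, 1]
r2 m[sprk→φ6] = [2, 0]
r2 m[sprk→φ9] = [6, 1]
r3 m[φ0→wind] = [8, 5]
r3 m[φ0→wet] = [2, 1]
r3 m[φ1→rain] = [5, 5]
r3 m[φ1→wet] = [27, 25]
r3 m[φ2→ice] = [26, 25]
r3 m[φ2→rain] = [4, 7]
r3 m[φ3→cld] = [28, 25]
r3 m[φ3→rain] = [6, 2]
r3 m[φ4→cld] = [1, 1]
r3 m[φ4→fog] = [3, 2]
r3 m[φ5→slip] = [25, 25]
r3 m[φ5→rain] = [0, 5]
r3 m[φ6→rain] = [6, 1]
r3 m[φ6→sprk] = [25, 25]
r3 m[φ7→rain] = [8, 9]
r3 m[φ8→ice] = [8, 2]
r3 m[φ9→sprk] = [2, 0]
r3 m[wind→φ0] = [0, 0]
r3 m[slip→φ5] = [0, 0]
r3 m[cld→φ3] = [1, 1]
r3 m[cld→φ4] = [5, 1]
r3 m[ice→φ2] = [8, 2]
r3 m[ice→φ8] = [3, 2]
r3 m[rain→φ1] = [21, 21]
r3 m[rain→φ2] = [23, 20]
r3 m[rain→φ3] = [20, 24]
r3 m[rain→φ5] = [25, 20]
r3 m[rain→φ6] = [19, 24]
r3 m[rain→φ7] = [17, 16]
r3 m[fog→φ4] = [0, 0]
r3 m[wet→φ0] = [6, 4]
r3 m[wet→φ1] = [2, 1]
r3 m[sprk→φ6] = [2, 0]
r3 m[sprk→φ9] = [6, 1]
r4 m[φ0→wind] = [8, 5]
r4 m[φ0→wet] = [2, 1]
r4 m[φ1→rain] = [5, 5]
r4 m[φ1→wet] = [27, 25]
r4 m[φ2→ice] = [26, 25]
r4 m[φ2→rain] = [4, 7]
r4 m[φ3→cld] = [28, 25]
r4 m[φ3→rain] = [6, 2]
r4 m[φ4→cld] = [1, 1]
r4 m[φ4→fog] = [3, 2]
r4 m[φ5→slip] = [25, 25]
r4 m[φ5→rain] = [0, 5]
r4 m[φ6→rain] = [6, 1]
r4 m[φ6→sprk] = [25, 25]
r4 m[φ7→rain] = [8, 9]
r4 m[φ8→ice] = [8, 2]
r4 m[φ9→sprk] = [2, 0]
r4 m[wind→φ0] = [0, 0]
r4 m[slip→φ5] = [0, 0]
r4 m[cld→φ3] = [1, 1]
r4 m[cld→φ4] = [28, 25]
r4 m[ice→φ2] = [8, 2]
r4 m[ice→φ8] = [26, 25]
r4 m[rain→φ1] = [24, 24]
r4 m[rain→φ2] = [25, 22]
r4 m[rain→φ3] = [23, 27]
r4 m[rain→φ5] = [29, 24]
r4 m[rain→φ6] = [23, 28]
r4 m[rain→φ7] = [21, 20]
r4 m[fog→φ4] = [0, 0]
r4 m[wet→φ0] = [27, 25]
r4 m[wet→φ1] = [2, 1]
r4 m[sprk→φ6] = [2, 0]
r4 m[sprk→φ9] = [25, 25]
r5 m[φ0→wind] = [29, 26]
r5 m[φ0→wet] = [2, 1]
r5 m[φ1→rain] = [5, 5]
r5 m[φ1→wet] = [30, 28]
r5 m[φ2→ice] = [28, 27]
r5 m[φ2→rain] = [4, 7]
r5 m[φ3→cld] = [31, 28]
r5 m[φ3→rain] = [6, 2]
r5 m[φ4→cld] = [1, 1]
r5 m[φ4→fog] = [27, 26]
r5 m[φ5→slip] = [29, 29]
r5 m[φ5→rain] = [0, 5]
r5 m[φ6→rain] = [6, 1]
r5 m[φ6→sprk] = [29, 29]
r5 m[φ7→rain] = [8, 9]
r5 m[φ8→ice] = [8, 2]
r5 m[φ9→sprk] = [2, 0]
r5 m[wind→φ0] = [0, 0]
r5 m[slip→φ5] = [0, 0]
r5 m[cld→φ3] = [1, 1]
r5 m[cld→φ4] = [28, 25]
r5 m[ice→φ2] = [8, 2]
r5 m[ice→φ8] = [26, 25]
r5 m[rain→φ1] = [24, 24]
r5 m[rain→φ2] = [25, 22]
r5 m[rain→φ3] = [23, 27]
r5 m[rain→φ5] = [29, 24]
r5 m[rain→φ6] = [23, 28]
r5 m[rain→φ7] = [21, 20]
r5 m[fog→φ4] = [0, 0]
r5 m[wet→φ0] = [27, 25]
r5 m[wet→φ1] = [2, 1]
r5 m[sprk→φ6] = [2, 0]
r5 m[sprk→φ9] = [25, 25]
r6 m[φ0→wind] = [29, 26]
r6 m[φ0→wet] = [2, 1]
r6 m[φ1→rain] = [5, 5]
r6 m[φ1→wet] = [30, 28]
r6 m[φ2→ice] = [28, 27]
r6 m[φ2→rain] = [4, 7]
r6 m[φ3→cld] = [31, 28]
r6 m[φ3→rain] = [6, 2]
r6 m[φ4→cld] = [1, 1]
r6 m[φ4→fog] = [27, 26]
r6 m[φ5→slip] = [29, 29]
r6 m[φ5→rain] = [0, 5]
r6 m[φ6→rain] = [6, 1]
r6 m[φ6→sprk] = [29, 29]
r6 m[φ7→rain] = [8, 9]
r6 m[φ8→ice] = [8, 2]
r6 m[φ9→sprk] = [2, 0]
r6 m[wind→φ0] = [0, 0]
r6 m[slip→φ5] = [0, 0]
r6 m[cld→φ3] = [1, 1]
r6 m[cld→φ4] = [31, 28]
r6 m[ice→φ2] = [8, 2]
r6 m[ice→φ8] = [28, 27]
r6 m[rain→φ1] = [24, 24]
r6 m[rain→φ2] = [25, 22]
r6 m[rain→φ3] = [23, 27]
r6 m[rain→φ5] = [29, 24]
r6 m[rain→φ6] = [23, 28]
r6 m[rain→φ7] = [21, 20]
r6 m[fog→φ4] = [0, 0]
r6 m[wet→φ0] = [30, 28]
r6 m[wet→φ1] = [2, 1]
r6 m[sprk→φ6] = [2, 0]
r6 m[sprk→φ9] = [29, 29]
r7 m[φ0→wind] = [32, 29]
r7 m[φ0→wet] = [2, 1]
r7 m[φ1→rain] = [5, 5]
r7 m[φ1→wet] = [30, 28]
r7 m[φ2→ice] = [28, 27]
r7 m[φ2→rain] = [4, 7]
r7 m[φ3→cld] = [31, 28]
r7 m[φ3→rain] = [6, 2]
r7 m[φ4→cld] = [1, 1]
r7 m[φ4→fog] = [30, 29]
r7 m[φ5→slip] = [29, 29]
r7 m[φ5→rain] = [0, 5]
r7 m[φ6→rain] = [6, 1]
r7 m[φ6→sprk] = [29, 29]
r7 m[φ7→rain] = [8, 9]
r7 m[φ8→ice] = [8, 2]
r7 m[φ9→sprk] = [2, 0]
r7 m[wind→φ0] = [0, 0]
r7 m[slip→φ5] = [0, 0]
r7 m[cld→φ3] = [1, 1]
r7 m[cld→φ4] = [31, 28]
r7 m[ice→φ2] = [8, 2]
r7 m[ice→φ8] = [28, 27]
r7 m[rain→φ1] = [24, 24]
r7 m[rain→φ2] = [25, 22]
r7 m[rain→φ3] = [23, 27]
r7 m[rain→φ5] = [29, 24]
r7 m[rain→φ6] = [23, 28]
r7 m[rain→φ7] = [21, 20]
r7 m[fog→φ4] = [0, 0]
r7 m[wet→φ0] = [30, 28]
r7 m[wet→φ1] = [2, 1]
r7 m[sprk→φ6] = [2, 0]
r7 m[sprk→φ9] = [29, 29]
r8 m[φ0→wind] = [32, 29]
r8 m[φ0→wet] = [2, 1]
r8 m[φ1→rain] = [5, 5]
r8 m[φ1→wet] = [30, 28]
r8 m[φ2→ice] = [28, 27]
r8 m[φ2→rain] = [4, 7]
r8 m[φ3→cld] = [31, 28]
r8 m[φ3→rain] = [6, 2]
r8 m[φ4→cld] = [1, 1]
r8 m[φ4→fog] = [30, 29]
r8 m[φ5→slip] = [29, 29]
r8 m[φ5→rain] = [0, 5]
r8 m[φ6→rain] = [6, 1]
r8 m[φ6→sprk] = [29, 29]
r8 m[φ7→rain] = [8, 9]
r8 m[φ8→ice] = [8, 2]
r8 m[φ9→sprk] = [2, 0]
r8 m[wind→φ0] = [0, 0]
r8 m[slip→φ5] = [0, 0]
r8 m[cld→φ3] = [1, 1]
r8 m[cld→φ4] = [31, 28]
r8 m[ice→φ2] = [8, 2]
r8 m[ice→φ8] = [28, 27]
r8 m[rain→φ1] = [24, 24]
r8 m[rain→φ2] = [25, 22]
r8 m[rain→φ3] = [23, 27]
r8 m[rain→φ5] = [29, 24]
r8 m[rain→φ6] = [23, 28]
r8 m[rain→φ7] = [21, 20]
r8 m[fog→φ4] = [0, 0]
r8 m[wet→φ0] = [30, 28]
r8 m[wet→φ1] = [2, 1]
r8 m[sprk→φ6] = [2, 0]
r8 m[sprk→φ9] = [29, 29]
fixed point reached at round 8
b[ice] = ⊗ incoming = [36, 29]

b[ice] = [36, 29]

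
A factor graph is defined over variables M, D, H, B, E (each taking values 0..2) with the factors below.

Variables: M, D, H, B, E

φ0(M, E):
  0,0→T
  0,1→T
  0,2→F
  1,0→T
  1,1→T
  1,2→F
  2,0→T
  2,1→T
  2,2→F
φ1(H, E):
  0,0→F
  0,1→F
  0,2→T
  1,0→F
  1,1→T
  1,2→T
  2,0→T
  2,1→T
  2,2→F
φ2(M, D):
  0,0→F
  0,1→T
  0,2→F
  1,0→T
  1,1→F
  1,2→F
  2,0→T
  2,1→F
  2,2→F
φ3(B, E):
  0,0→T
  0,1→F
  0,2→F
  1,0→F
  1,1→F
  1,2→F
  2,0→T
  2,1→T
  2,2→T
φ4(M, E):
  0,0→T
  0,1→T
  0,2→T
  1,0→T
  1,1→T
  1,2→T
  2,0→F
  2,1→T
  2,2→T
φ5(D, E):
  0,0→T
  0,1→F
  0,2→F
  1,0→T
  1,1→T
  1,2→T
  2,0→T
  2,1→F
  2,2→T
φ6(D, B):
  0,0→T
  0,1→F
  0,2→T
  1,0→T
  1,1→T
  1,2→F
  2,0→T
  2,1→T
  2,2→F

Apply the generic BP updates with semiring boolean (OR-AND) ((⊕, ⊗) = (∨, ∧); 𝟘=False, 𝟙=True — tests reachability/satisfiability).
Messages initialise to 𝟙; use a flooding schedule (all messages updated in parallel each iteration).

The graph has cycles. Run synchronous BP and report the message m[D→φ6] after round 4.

init: all messages = 𝟙 over 3 values
r1 m[φ0→M] = [T, T, T]
r1 m[φ0→E] = [T, T, F]
r1 m[φ1→H] = [T, T, T]
r1 m[φ1→E] = [T, T, T]
r1 m[φ2→M] = [T, T, T]
r1 m[φ2→D] = [T, T, F]
r1 m[φ3→B] = [T, F, T]
r1 m[φ3→E] = [T, T, T]
r1 m[φ4→M] = [T, T, T]
r1 m[φ4→E] = [T, T, T]
r1 m[φ5→D] = [T, T, T]
r1 m[φ5→E] = [T, T, T]
r1 m[φ6→D] = [T, T, T]
r1 m[φ6→B] = [T, T, T]
r1 m[M→φ0] = [T, T, T]
r1 m[M→φ2] = [T, T, T]
r1 m[M→φ4] = [T, T, T]
r1 m[D→φ2] = [T, T, T]
r1 m[D→φ5] = [T, T, T]
r1 m[D→φ6] = [T, T, T]
r1 m[H→φ1] = [T, T, T]
r1 m[B→φ3] = [T, T, T]
r1 m[B→φ6] = [T, T, T]
r1 m[E→φ0] = [T, T, T]
r1 m[E→φ1] = [T, T, T]
r1 m[E→φ3] = [T, T, T]
r1 m[E→φ4] = [T, T, T]
r1 m[E→φ5] = [T, T, T]
r2 m[φ0→M] = [T, T, T]
r2 m[φ0→E] = [T, T, F]
r2 m[φ1→H] = [T, T, T]
r2 m[φ1→E] = [T, T, T]
r2 m[φ2→M] = [T, T, T]
r2 m[φ2→D] = [T, T, F]
r2 m[φ3→B] = [T, F, T]
r2 m[φ3→E] = [T, T, T]
r2 m[φ4→M] = [T, T, T]
r2 m[φ4→E] = [T, T, T]
r2 m[φ5→D] = [T, T, T]
r2 m[φ5→E] = [T, T, T]
r2 m[φ6→D] = [T, T, T]
r2 m[φ6→B] = [T, T, T]
r2 m[M→φ0] = [T, T, T]
r2 m[M→φ2] = [T, T, T]
r2 m[M→φ4] = [T, T, T]
r2 m[D→φ2] = [T, T, T]
r2 m[D→φ5] = [T, T, F]
r2 m[D→φ6] = [T, T, F]
r2 m[H→φ1] = [T, T, T]
r2 m[B→φ3] = [T, T, T]
r2 m[B→φ6] = [T, F, T]
r2 m[E→φ0] = [T, T, T]
r2 m[E→φ1] = [T, T, F]
r2 m[E→φ3] = [T, T, F]
r2 m[E→φ4] = [T, T, F]
r2 m[E→φ5] = [T, T, F]
r3 m[φ0→M] = [T, T, T]
r3 m[φ0→E] = [T, T, F]
r3 m[φ1→H] = [F, T, T]
r3 m[φ1→E] = [T, T, T]
r3 m[φ2→M] = [T, T, T]
r3 m[φ2→D] = [T, T, F]
r3 m[φ3→B] = [T, F, T]
r3 m[φ3→E] = [T, T, T]
r3 m[φ4→M] = [T, T, T]
r3 m[φ4→E] = [T, T, T]
r3 m[φ5→D] = [T, T, T]
r3 m[φ5→E] = [T, T, T]
r3 m[φ6→D] = [T, T, T]
r3 m[φ6→B] = [T, T, T]
r3 m[M→φ0] = [T, T, T]
r3 m[M→φ2] = [T, T, T]
r3 m[M→φ4] = [T, T, T]
r3 m[D→φ2] = [T, T, T]
r3 m[D→φ5] = [T, T, F]
r3 m[D→φ6] = [T, T, F]
r3 m[H→φ1] = [T, T, T]
r3 m[B→φ3] = [T, T, T]
r3 m[B→φ6] = [T, F, T]
r3 m[E→φ0] = [T, T, T]
r3 m[E→φ1] = [T, T, F]
r3 m[E→φ3] = [T, T, F]
r3 m[E→φ4] = [T, T, F]
r3 m[E→φ5] = [T, T, F]
r4 m[φ0→M] = [T, T, T]
r4 m[φ0→E] = [T, T, F]
r4 m[φ1→H] = [F, T, T]
r4 m[φ1→E] = [T, T, T]
r4 m[φ2→M] = [T, T, T]
r4 m[φ2→D] = [T, T, F]
r4 m[φ3→B] = [T, F, T]
r4 m[φ3→E] = [T, T, T]
r4 m[φ4→M] = [T, T, T]
r4 m[φ4→E] = [T, T, T]
r4 m[φ5→D] = [T, T, T]
r4 m[φ5→E] = [T, T, T]
r4 m[φ6→D] = [T, T, T]
r4 m[φ6→B] = [T, T, T]
r4 m[M→φ0] = [T, T, T]
r4 m[M→φ2] = [T, T, T]
r4 m[M→φ4] = [T, T, T]
r4 m[D→φ2] = [T, T, T]
r4 m[D→φ5] = [T, T, F]
r4 m[D→φ6] = [T, T, F]
r4 m[H→φ1] = [T, T, T]
r4 m[B→φ3] = [T, T, T]
r4 m[B→φ6] = [T, F, T]
r4 m[E→φ0] = [T, T, T]
r4 m[E→φ1] = [T, T, F]
r4 m[E→φ3] = [T, T, F]
r4 m[E→φ4] = [T, T, F]
r4 m[E→φ5] = [T, T, F]
fixed point reached at round 4

message @ round 4 = [T, T, F]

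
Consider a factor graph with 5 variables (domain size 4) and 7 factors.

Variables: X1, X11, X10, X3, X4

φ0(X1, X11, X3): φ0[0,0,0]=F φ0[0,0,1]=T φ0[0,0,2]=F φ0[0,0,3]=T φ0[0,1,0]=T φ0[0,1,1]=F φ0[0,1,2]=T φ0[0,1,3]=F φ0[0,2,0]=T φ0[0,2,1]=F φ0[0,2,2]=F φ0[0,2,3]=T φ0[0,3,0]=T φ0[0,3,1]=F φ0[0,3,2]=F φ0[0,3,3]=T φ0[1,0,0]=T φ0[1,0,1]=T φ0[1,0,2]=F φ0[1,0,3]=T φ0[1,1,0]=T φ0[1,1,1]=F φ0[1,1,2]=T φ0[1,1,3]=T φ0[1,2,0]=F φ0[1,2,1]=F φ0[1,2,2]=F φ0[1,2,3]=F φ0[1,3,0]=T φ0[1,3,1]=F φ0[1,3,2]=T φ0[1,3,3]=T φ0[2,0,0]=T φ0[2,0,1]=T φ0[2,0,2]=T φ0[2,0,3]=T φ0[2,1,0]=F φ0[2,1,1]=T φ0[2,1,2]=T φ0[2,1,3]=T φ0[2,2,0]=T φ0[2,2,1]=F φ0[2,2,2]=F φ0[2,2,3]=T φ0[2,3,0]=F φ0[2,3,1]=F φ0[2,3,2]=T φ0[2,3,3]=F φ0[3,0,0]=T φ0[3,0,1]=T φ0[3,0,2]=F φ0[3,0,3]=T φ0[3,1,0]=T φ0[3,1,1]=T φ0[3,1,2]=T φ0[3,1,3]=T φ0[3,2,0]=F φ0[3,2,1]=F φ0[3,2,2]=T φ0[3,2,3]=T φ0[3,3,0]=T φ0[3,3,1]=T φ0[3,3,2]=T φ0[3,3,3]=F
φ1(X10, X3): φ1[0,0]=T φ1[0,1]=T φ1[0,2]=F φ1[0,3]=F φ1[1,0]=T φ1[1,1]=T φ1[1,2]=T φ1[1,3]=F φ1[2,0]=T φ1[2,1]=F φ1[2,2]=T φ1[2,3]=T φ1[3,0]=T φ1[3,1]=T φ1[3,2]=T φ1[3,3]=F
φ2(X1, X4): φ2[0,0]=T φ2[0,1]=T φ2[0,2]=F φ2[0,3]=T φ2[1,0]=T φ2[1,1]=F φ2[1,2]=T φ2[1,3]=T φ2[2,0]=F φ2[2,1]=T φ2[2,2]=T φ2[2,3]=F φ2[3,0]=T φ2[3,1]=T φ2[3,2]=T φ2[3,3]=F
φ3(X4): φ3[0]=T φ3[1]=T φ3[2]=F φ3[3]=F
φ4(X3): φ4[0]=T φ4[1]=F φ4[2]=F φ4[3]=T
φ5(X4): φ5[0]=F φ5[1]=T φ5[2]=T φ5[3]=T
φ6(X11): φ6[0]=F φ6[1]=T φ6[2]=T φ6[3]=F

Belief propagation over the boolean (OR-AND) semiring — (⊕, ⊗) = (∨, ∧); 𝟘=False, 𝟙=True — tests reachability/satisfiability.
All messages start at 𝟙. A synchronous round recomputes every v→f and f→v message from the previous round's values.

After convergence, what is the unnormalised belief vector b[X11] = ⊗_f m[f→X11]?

init: all messages = 𝟙 over 4 values
r1 m[φ0→X1] = [T, T, T, T]
r1 m[φ0→X11] = [T, T, T, T]
r1 m[φ0→X3] = [T, T, T, T]
r1 m[φ1→X10] = [T, T, T, T]
r1 m[φ1→X3] = [T, T, T, T]
r1 m[φ2→X1] = [T, T, T, T]
r1 m[φ2→X4] = [T, T, T, T]
r1 m[φ3→X4] = [T, T, F, F]
r1 m[φ4→X3] = [T, F, F, T]
r1 m[φ5→X4] = [F, T, T, T]
r1 m[φ6→X11] = [F, T, T, F]
r1 m[X1→φ0] = [T, T, T, T]
r1 m[X1→φ2] = [T, T, T, T]
r1 m[X11→φ0] = [T, T, T, T]
r1 m[X11→φ6] = [T, T, T, T]
r1 m[X10→φ1] = [T, T, T, T]
r1 m[X3→φ0] = [T, T, T, T]
r1 m[X3→φ1] = [T, T, T, T]
r1 m[X3→φ4] = [T, T, T, T]
r1 m[X4→φ2] = [T, T, T, T]
r1 m[X4→φ3] = [T, T, T, T]
r1 m[X4→φ5] = [T, T, T, T]
r2 m[φ0→X1] = [T, T, T, T]
r2 m[φ0→X11] = [T, T, T, T]
r2 m[φ0→X3] = [T, T, T, T]
r2 m[φ1→X10] = [T, T, T, T]
r2 m[φ1→X3] = [T, T, T, T]
r2 m[φ2→X1] = [T, T, T, T]
r2 m[φ2→X4] = [T, T, T, T]
r2 m[φ3→X4] = [T, T, F, F]
r2 m[φ4→X3] = [T, F, F, T]
r2 m[φ5→X4] = [F, T, T, T]
r2 m[φ6→X11] = [F, T, T, F]
r2 m[X1→φ0] = [T, T, T, T]
r2 m[X1→φ2] = [T, T, T, T]
r2 m[X11→φ0] = [F, T, T, F]
r2 m[X11→φ6] = [T, T, T, T]
r2 m[X10→φ1] = [T, T, T, T]
r2 m[X3→φ0] = [T, F, F, T]
r2 m[X3→φ1] = [T, F, F, T]
r2 m[X3→φ4] = [T, T, T, T]
r2 m[X4→φ2] = [F, T, F, F]
r2 m[X4→φ3] = [F, T, T, T]
r2 m[X4→φ5] = [T, T, F, F]
r3 m[φ0→X1] = [T, T, T, T]
r3 m[φ0→X11] = [T, T, T, T]
r3 m[φ0→X3] = [T, T, T, T]
r3 m[φ1→X10] = [T, T, T, T]
r3 m[φ1→X3] = [T, T, T, T]
r3 m[φ2→X1] = [T, F, T, T]
r3 m[φ2→X4] = [T, T, T, T]
r3 m[φ3→X4] = [T, T, F, F]
r3 m[φ4→X3] = [T, F, F, T]
r3 m[φ5→X4] = [F, T, T, T]
r3 m[φ6→X11] = [F, T, T, F]
r3 m[X1→φ0] = [T, T, T, T]
r3 m[X1→φ2] = [T, T, T, T]
r3 m[X11→φ0] = [F, T, T, F]
r3 m[X11→φ6] = [T, T, T, T]
r3 m[X10→φ1] = [T, T, T, T]
r3 m[X3→φ0] = [T, F, F, T]
r3 m[X3→φ1] = [T, F, F, T]
r3 m[X3→φ4] = [T, T, T, T]
r3 m[X4→φ2] = [F, T, F, F]
r3 m[X4→φ3] = [F, T, T, T]
r3 m[X4→φ5] = [T, T, F, F]
r4 m[φ0→X1] = [T, T, T, T]
r4 m[φ0→X11] = [T, T, T, T]
r4 m[φ0→X3] = [T, T, T, T]
r4 m[φ1→X10] = [T, T, T, T]
r4 m[φ1→X3] = [T, T, T, T]
r4 m[φ2→X1] = [T, F, T, T]
r4 m[φ2→X4] = [T, T, T, T]
r4 m[φ3→X4] = [T, T, F, F]
r4 m[φ4→X3] = [T, F, F, T]
r4 m[φ5→X4] = [F, T, T, T]
r4 m[φ6→X11] = [F, T, T, F]
r4 m[X1→φ0] = [T, F, T, T]
r4 m[X1→φ2] = [T, T, T, T]
r4 m[X11→φ0] = [F, T, T, F]
r4 m[X11→φ6] = [T, T, T, T]
r4 m[X10→φ1] = [T, T, T, T]
r4 m[X3→φ0] = [T, F, F, T]
r4 m[X3→φ1] = [T, F, F, T]
r4 m[X3→φ4] = [T, T, T, T]
r4 m[X4→φ2] = [F, T, F, F]
r4 m[X4→φ3] = [F, T, T, T]
r4 m[X4→φ5] = [T, T, F, F]
r5 m[φ0→X1] = [T, T, T, T]
r5 m[φ0→X11] = [T, T, T, T]
r5 m[φ0→X3] = [T, T, T, T]
r5 m[φ1→X10] = [T, T, T, T]
r5 m[φ1→X3] = [T, T, T, T]
r5 m[φ2→X1] = [T, F, T, T]
r5 m[φ2→X4] = [T, T, T, T]
r5 m[φ3→X4] = [T, T, F, F]
r5 m[φ4→X3] = [T, F, F, T]
r5 m[φ5→X4] = [F, T, T, T]
r5 m[φ6→X11] = [F, T, T, F]
r5 m[X1→φ0] = [T, F, T, T]
r5 m[X1→φ2] = [T, T, T, T]
r5 m[X11→φ0] = [F, T, T, F]
r5 m[X11→φ6] = [T, T, T, T]
r5 m[X10→φ1] = [T, T, T, T]
r5 m[X3→φ0] = [T, F, F, T]
r5 m[X3→φ1] = [T, F, F, T]
r5 m[X3→φ4] = [T, T, T, T]
r5 m[X4→φ2] = [F, T, F, F]
r5 m[X4→φ3] = [F, T, T, T]
r5 m[X4→φ5] = [T, T, F, F]
fixed point reached at round 5
b[X11] = ⊗ incoming = [F, T, T, F]

b[X11] = [F, T, T, F]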